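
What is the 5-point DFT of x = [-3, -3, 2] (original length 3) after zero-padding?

Original 3-point DFT: [-4, -2.5000+4.3301i, -2.5000-4.3301i]
Zero-padded 5-point DFT provides frequency interpolation.

DFT_5([x, 0, ...]) = [-4, -5.5451+1.6776i, 0.0451+3.6655i, 0.0451-3.6655i, -5.5451-1.6776i]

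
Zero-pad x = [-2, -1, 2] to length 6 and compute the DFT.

Original 3-point DFT: [-1, -2.5000+2.5981i, -2.5000-2.5981i]
Zero-padded 6-point DFT provides frequency interpolation.

DFT_6([x, 0, ...]) = [-1, -3.5000-0.8660i, -2.5000+2.5981i, 1, -2.5000-2.5981i, -3.5000+0.8660i]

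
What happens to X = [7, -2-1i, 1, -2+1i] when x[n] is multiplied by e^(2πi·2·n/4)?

Modulation property: DFT(ω_4^(-2n)·x[n]) = X[(k-2) mod 4], so circularly shift X by 2 positions.

X[k-2] = [1, -2+1i, 7, -2-1i]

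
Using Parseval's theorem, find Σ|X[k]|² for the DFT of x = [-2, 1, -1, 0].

Parseval: Σ|x[n]|² = (1/N)Σ|X[k]|², so Σ|X[k]|² = N·Σ|x[n]|² = 4·6.0000

Σ|X[k]|² = N·Σ|x[n]|² = 4·6.0000 = 24.0000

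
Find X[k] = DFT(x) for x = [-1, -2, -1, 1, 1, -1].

X[k] = Σ(n=0 to 5) x[n] · ω_6^(nk)
where ω_6 = e^(-2πi/6)

Computing each X[k]:
X[0] = -3
X[1] = -3.5000+2.5981i
X[2] = 1.5000-0.8660i
X[3] = 1
X[4] = 1.5000+0.8660i
X[5] = -3.5000-2.5981i

X = [-3, -3.5000+2.5981i, 1.5000-0.8660i, 1, 1.5000+0.8660i, -3.5000-2.5981i]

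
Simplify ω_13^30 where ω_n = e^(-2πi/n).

Since ω_13^13 = 1, powers reduce modulo 13.
30 mod 13 = 4
So ω_13^30 = ω_13^4 = e^(-2πi·4/13)

ω_13^30 = ω_13^4 = -0.3546-0.9350i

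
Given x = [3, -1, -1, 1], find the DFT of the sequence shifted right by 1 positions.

Time shift by 1: X_shifted[k] = ω_4^(1k) · X[k]
Shifted x = [1, 3, -1, -1]

DFT(x[n-1]) = [2, 2-4i, -2, 2+4i]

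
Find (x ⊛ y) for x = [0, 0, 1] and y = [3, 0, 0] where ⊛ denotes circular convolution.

(x ⊛ y)[n] = Σ(m=0 to 2) x[m] · y[(n-m) mod 3]

Computing each output sample:
(x ⊛ y)[0] = 0
(x ⊛ y)[1] = 0
(x ⊛ y)[2] = 3

x ⊛ y = [0, 0, 3]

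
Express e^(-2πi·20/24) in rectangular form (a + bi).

ω_24^20 = e^(-2πi·20/24)
= cos(-2π·20/24) + i·sin(-2π·20/24)
= cos(-40π/24) + i·sin(-40π/24)

ω_24^20 = cos(-40π/24) + i·sin(-40π/24) = 0.5000+0.8660i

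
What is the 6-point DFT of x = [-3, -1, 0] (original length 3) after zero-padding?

Original 3-point DFT: [-4, -2.5000+0.8660i, -2.5000-0.8660i]
Zero-padded 6-point DFT provides frequency interpolation.

DFT_6([x, 0, ...]) = [-4, -3.5000+0.8660i, -2.5000+0.8660i, -2, -2.5000-0.8660i, -3.5000-0.8660i]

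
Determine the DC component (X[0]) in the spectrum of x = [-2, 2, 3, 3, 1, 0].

X[0] = Σ(n=0 to 5) x[n] · ω_6^0 = Σ x[n]
= (-2) + (2) + (3) + (3) + (1) + (0)

X[0] = 7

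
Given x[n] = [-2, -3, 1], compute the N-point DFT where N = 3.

X[k] = Σ(n=0 to 2) x[n] · ω_3^(nk)
where ω_3 = e^(-2πi/3)

Computing each X[k]:
X[0] = -4
X[1] = -1.0000+3.4641i
X[2] = -1.0000-3.4641i

X = [-4, -1.0000+3.4641i, -1.0000-3.4641i]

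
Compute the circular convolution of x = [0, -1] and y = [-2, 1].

(x ⊛ y)[n] = Σ(m=0 to 1) x[m] · y[(n-m) mod 2]

Computing each output sample:
(x ⊛ y)[0] = -1
(x ⊛ y)[1] = 2

x ⊛ y = [-1, 2]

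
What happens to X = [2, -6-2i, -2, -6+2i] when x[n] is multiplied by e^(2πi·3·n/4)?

Modulation property: DFT(ω_4^(-3n)·x[n]) = X[(k-3) mod 4], so circularly shift X by 3 positions.

X[k-3] = [-6-2i, -2, -6+2i, 2]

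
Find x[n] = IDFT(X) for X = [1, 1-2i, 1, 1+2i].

x[n] = (1/4) Σ(k=0 to 3) X[k] · e^(2πikn/4)

Computing each x[n]:
x[0] = 1
x[1] = 1
x[2] = 0
x[3] = -1

x = [1, 1, 0, -1]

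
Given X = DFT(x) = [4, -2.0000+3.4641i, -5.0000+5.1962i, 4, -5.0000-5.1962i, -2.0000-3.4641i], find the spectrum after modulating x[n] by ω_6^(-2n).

Modulation property: DFT(ω_6^(-2n)·x[n]) = X[(k-2) mod 6], so circularly shift X by 2 positions.

X[k-2] = [-5.0000-5.1962i, -2.0000-3.4641i, 4, -2.0000+3.4641i, -5.0000+5.1962i, 4]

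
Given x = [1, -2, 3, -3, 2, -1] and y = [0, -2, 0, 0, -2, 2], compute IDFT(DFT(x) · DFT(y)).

(x ⊛ y)[n] = Σ(m=0 to 5) x[m] · y[(n-m) mod 6]

Computing each output sample:
(x ⊛ y)[0] = -8
(x ⊛ y)[1] = 10
(x ⊛ y)[2] = -6
(x ⊛ y)[3] = 0
(x ⊛ y)[4] = 2
(x ⊛ y)[5] = 2

x ⊛ y = [-8, 10, -6, 0, 2, 2]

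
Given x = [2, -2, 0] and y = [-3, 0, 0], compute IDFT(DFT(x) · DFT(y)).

(x ⊛ y)[n] = Σ(m=0 to 2) x[m] · y[(n-m) mod 3]

Computing each output sample:
(x ⊛ y)[0] = -6
(x ⊛ y)[1] = 6
(x ⊛ y)[2] = 0

x ⊛ y = [-6, 6, 0]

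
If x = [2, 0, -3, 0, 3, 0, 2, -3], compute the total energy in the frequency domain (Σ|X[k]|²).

Parseval: Σ|x[n]|² = (1/N)Σ|X[k]|², so Σ|X[k]|² = N·Σ|x[n]|² = 8·35.0000

Σ|X[k]|² = N·Σ|x[n]|² = 8·35.0000 = 280.0000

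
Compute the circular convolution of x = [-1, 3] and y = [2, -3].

(x ⊛ y)[n] = Σ(m=0 to 1) x[m] · y[(n-m) mod 2]

Computing each output sample:
(x ⊛ y)[0] = -11
(x ⊛ y)[1] = 9

x ⊛ y = [-11, 9]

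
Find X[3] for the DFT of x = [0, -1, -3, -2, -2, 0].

X[3] = Σ(n=0 to 5) x[n] · ω_6^(3n) where ω_6 = e^(-2πi/6)
= (0)·ω_6^0 + (-1)·ω_6^3 + (-3)·ω_6^6 + (-2)·ω_6^9 + (-2)·ω_6^12 + (0)·ω_6^15

X[3] = -2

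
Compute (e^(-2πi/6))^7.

Since ω_6^6 = 1, powers reduce modulo 6.
7 mod 6 = 1
So ω_6^7 = ω_6^1 = e^(-2πi·1/6)

ω_6^7 = ω_6^1 = 0.5000-0.8660i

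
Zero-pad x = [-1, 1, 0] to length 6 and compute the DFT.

Original 3-point DFT: [0, -1.5000-0.8660i, -1.5000+0.8660i]
Zero-padded 6-point DFT provides frequency interpolation.

DFT_6([x, 0, ...]) = [0, -0.5000-0.8660i, -1.5000-0.8660i, -2, -1.5000+0.8660i, -0.5000+0.8660i]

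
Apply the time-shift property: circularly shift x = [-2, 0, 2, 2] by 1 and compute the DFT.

Time shift by 1: X_shifted[k] = ω_4^(1k) · X[k]
Shifted x = [2, -2, 0, 2]

DFT(x[n-1]) = [2, 2+4i, 2, 2-4i]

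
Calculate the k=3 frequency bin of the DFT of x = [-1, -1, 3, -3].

X[3] = Σ(n=0 to 3) x[n] · ω_4^(3n) where ω_4 = e^(-2πi/4)
= (-1)·ω_4^0 + (-1)·ω_4^3 + (3)·ω_4^6 + (-3)·ω_4^9

X[3] = -4+2i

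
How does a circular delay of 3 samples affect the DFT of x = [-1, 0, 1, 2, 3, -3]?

Time shift by 3: X_shifted[k] = ω_6^(3k) · X[k]
Shifted x = [2, 3, -3, -1, 0, 1]

DFT(x[n-3]) = [2, 6.5000+0.8660i, 0.5000-4.3301i, -4, 0.5000+4.3301i, 6.5000-0.8660i]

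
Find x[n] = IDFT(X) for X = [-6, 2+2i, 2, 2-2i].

x[n] = (1/4) Σ(k=0 to 3) X[k] · e^(2πikn/4)

Computing each x[n]:
x[0] = 0
x[1] = -3
x[2] = -2
x[3] = -1

x = [0, -3, -2, -1]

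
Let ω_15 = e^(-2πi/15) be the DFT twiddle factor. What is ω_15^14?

ω_15^14 = e^(-2πi·14/15)
= cos(-2π·14/15) + i·sin(-2π·14/15)
= cos(-28π/15) + i·sin(-28π/15)

ω_15^14 = cos(-28π/15) + i·sin(-28π/15) = 0.9135+0.4067i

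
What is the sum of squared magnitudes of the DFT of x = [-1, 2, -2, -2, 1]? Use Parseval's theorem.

Parseval: Σ|x[n]|² = (1/N)Σ|X[k]|², so Σ|X[k]|² = N·Σ|x[n]|² = 5·14.0000

Σ|X[k]|² = N·Σ|x[n]|² = 5·14.0000 = 70.0000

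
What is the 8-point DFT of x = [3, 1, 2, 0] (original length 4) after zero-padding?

Original 4-point DFT: [6, 1-1i, 4, 1+1i]
Zero-padded 8-point DFT provides frequency interpolation.

DFT_8([x, 0, ...]) = [6, 3.7071-2.7071i, 1-1i, 2.2929+1.2929i, 4, 2.2929-1.2929i, 1+1i, 3.7071+2.7071i]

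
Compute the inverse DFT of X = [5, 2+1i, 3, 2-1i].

x[n] = (1/4) Σ(k=0 to 3) X[k] · e^(2πikn/4)

Computing each x[n]:
x[0] = 3
x[1] = 0
x[2] = 1
x[3] = 1

x = [3, 0, 1, 1]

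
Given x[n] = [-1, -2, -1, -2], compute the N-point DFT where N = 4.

X[k] = Σ(n=0 to 3) x[n] · ω_4^(nk)
where ω_4 = e^(-2πi/4)

Computing each X[k]:
X[0] = -6
X[1] = 0
X[2] = 2
X[3] = 0

X = [-6, 0, 2, 0]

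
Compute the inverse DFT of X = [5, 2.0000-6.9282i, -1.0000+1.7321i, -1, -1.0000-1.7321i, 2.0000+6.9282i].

x[n] = (1/6) Σ(k=0 to 5) X[k] · e^(2πikn/6)

Computing each x[n]:
x[0] = 1
x[1] = 3
x[2] = 3
x[3] = 0
x[4] = -2
x[5] = 0

x = [1, 3, 3, 0, -2, 0]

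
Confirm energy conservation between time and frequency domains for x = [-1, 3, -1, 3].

Time domain:
Σ|x[n]|² = |-1|² + |3|² + |-1|² + |3|² = 20.0000

Frequency domain:
(1/4)Σ|X[k]|² = (1/4)(|4|² + |0|² + |-8|² + |0|²) = (1/4)·80.0000 = 20.0000

Both sides agree, confirming Parseval's theorem.

Σ|x[n]|² = (1/N)Σ|X[k]|² = 20.0000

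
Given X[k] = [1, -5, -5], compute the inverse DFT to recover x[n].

x[n] = (1/3) Σ(k=0 to 2) X[k] · e^(2πikn/3)

Computing each x[n]:
x[0] = -3
x[1] = 2
x[2] = 2

x = [-3, 2, 2]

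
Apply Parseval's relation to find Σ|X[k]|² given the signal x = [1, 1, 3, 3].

Parseval: Σ|x[n]|² = (1/N)Σ|X[k]|², so Σ|X[k]|² = N·Σ|x[n]|² = 4·20.0000

Σ|X[k]|² = N·Σ|x[n]|² = 4·20.0000 = 80.0000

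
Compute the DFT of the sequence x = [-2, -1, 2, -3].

X[k] = Σ(n=0 to 3) x[n] · ω_4^(nk)
where ω_4 = e^(-2πi/4)

Computing each X[k]:
X[0] = -4
X[1] = -4-2i
X[2] = 4
X[3] = -4+2i

X = [-4, -4-2i, 4, -4+2i]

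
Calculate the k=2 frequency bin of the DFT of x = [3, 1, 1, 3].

X[2] = Σ(n=0 to 3) x[n] · ω_4^(2n) where ω_4 = e^(-2πi/4)
= (3)·ω_4^0 + (1)·ω_4^2 + (1)·ω_4^4 + (3)·ω_4^6

X[2] = 0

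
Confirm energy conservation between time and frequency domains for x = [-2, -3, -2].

Time domain:
Σ|x[n]|² = |-2|² + |-3|² + |-2|² = 17.0000

Frequency domain:
(1/3)Σ|X[k]|² = (1/3)(|-7|² + |0.5000+0.8660i|² + |0.5000-0.8660i|²) = (1/3)·51.0000 = 17.0000

Both sides agree, confirming Parseval's theorem.

Σ|x[n]|² = (1/N)Σ|X[k]|² = 17.0000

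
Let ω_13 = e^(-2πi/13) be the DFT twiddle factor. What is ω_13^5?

ω_13^5 = e^(-2πi·5/13)
= cos(-2π·5/13) + i·sin(-2π·5/13)
= cos(-10π/13) + i·sin(-10π/13)

ω_13^5 = cos(-10π/13) + i·sin(-10π/13) = -0.7485-0.6631i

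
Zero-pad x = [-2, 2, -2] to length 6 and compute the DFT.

Original 3-point DFT: [-2, -2.0000-3.4641i, -2.0000+3.4641i]
Zero-padded 6-point DFT provides frequency interpolation.

DFT_6([x, 0, ...]) = [-2, 0, -2.0000-3.4641i, -6, -2.0000+3.4641i, 0]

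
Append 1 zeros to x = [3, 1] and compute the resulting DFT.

Original 2-point DFT: [4, 2]
Zero-padded 3-point DFT provides frequency interpolation.

DFT_3([x, 0, ...]) = [4, 2.5000-0.8660i, 2.5000+0.8660i]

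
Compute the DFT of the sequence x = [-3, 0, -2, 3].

X[k] = Σ(n=0 to 3) x[n] · ω_4^(nk)
where ω_4 = e^(-2πi/4)

Computing each X[k]:
X[0] = -2
X[1] = -1+3i
X[2] = -8
X[3] = -1-3i

X = [-2, -1+3i, -8, -1-3i]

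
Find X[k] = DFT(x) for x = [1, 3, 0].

X[k] = Σ(n=0 to 2) x[n] · ω_3^(nk)
where ω_3 = e^(-2πi/3)

Computing each X[k]:
X[0] = 4
X[1] = -0.5000-2.5981i
X[2] = -0.5000+2.5981i

X = [4, -0.5000-2.5981i, -0.5000+2.5981i]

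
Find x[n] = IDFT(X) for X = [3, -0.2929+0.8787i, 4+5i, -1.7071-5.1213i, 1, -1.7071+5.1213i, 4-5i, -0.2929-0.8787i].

x[n] = (1/8) Σ(k=0 to 7) X[k] · e^(2πikn/8)

Computing each x[n]:
x[0] = 1
x[1] = 0
x[2] = -2
x[3] = 2
x[4] = 2
x[5] = -2
x[6] = 1
x[7] = 1

x = [1, 0, -2, 2, 2, -2, 1, 1]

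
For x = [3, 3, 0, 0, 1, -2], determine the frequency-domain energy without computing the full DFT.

Parseval: Σ|x[n]|² = (1/N)Σ|X[k]|², so Σ|X[k]|² = N·Σ|x[n]|² = 6·23.0000

Σ|X[k]|² = N·Σ|x[n]|² = 6·23.0000 = 138.0000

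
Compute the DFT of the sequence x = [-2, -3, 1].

X[k] = Σ(n=0 to 2) x[n] · ω_3^(nk)
where ω_3 = e^(-2πi/3)

Computing each X[k]:
X[0] = -4
X[1] = -1.0000+3.4641i
X[2] = -1.0000-3.4641i

X = [-4, -1.0000+3.4641i, -1.0000-3.4641i]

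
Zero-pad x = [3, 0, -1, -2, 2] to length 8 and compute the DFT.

Original 5-point DFT: [2, 6.0451+1.3143i, 0.4549+2.1266i, 0.4549-2.1266i, 6.0451-1.3143i]
Zero-padded 8-point DFT provides frequency interpolation.

DFT_8([x, 0, ...]) = [2, 2.4142+2.4142i, 6-2i, -0.4142+0.4142i, 6, -0.4142-0.4142i, 6+2i, 2.4142-2.4142i]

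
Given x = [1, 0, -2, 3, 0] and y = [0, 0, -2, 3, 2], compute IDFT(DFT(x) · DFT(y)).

(x ⊛ y)[n] = Σ(m=0 to 4) x[m] · y[(n-m) mod 5]

Computing each output sample:
(x ⊛ y)[0] = -12
(x ⊛ y)[1] = 5
(x ⊛ y)[2] = 4
(x ⊛ y)[3] = 3
(x ⊛ y)[4] = 6

x ⊛ y = [-12, 5, 4, 3, 6]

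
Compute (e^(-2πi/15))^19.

Since ω_15^15 = 1, powers reduce modulo 15.
19 mod 15 = 4
So ω_15^19 = ω_15^4 = e^(-2πi·4/15)

ω_15^19 = ω_15^4 = -0.1045-0.9945i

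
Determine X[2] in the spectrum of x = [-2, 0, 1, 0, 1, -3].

X[2] = Σ(n=0 to 5) x[n] · ω_6^(2n) where ω_6 = e^(-2πi/6)
= (-2)·ω_6^0 + (0)·ω_6^2 + (1)·ω_6^4 + (0)·ω_6^6 + (1)·ω_6^8 + (-3)·ω_6^10

X[2] = -1.5000-2.5981i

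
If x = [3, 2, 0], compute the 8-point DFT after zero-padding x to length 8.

Original 3-point DFT: [5, 2.0000-1.7321i, 2.0000+1.7321i]
Zero-padded 8-point DFT provides frequency interpolation.

DFT_8([x, 0, ...]) = [5, 4.4142-1.4142i, 3-2i, 1.5858-1.4142i, 1, 1.5858+1.4142i, 3+2i, 4.4142+1.4142i]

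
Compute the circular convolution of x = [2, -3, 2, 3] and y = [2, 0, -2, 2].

(x ⊛ y)[n] = Σ(m=0 to 3) x[m] · y[(n-m) mod 4]

Computing each output sample:
(x ⊛ y)[0] = -6
(x ⊛ y)[1] = -8
(x ⊛ y)[2] = 6
(x ⊛ y)[3] = 16

x ⊛ y = [-6, -8, 6, 16]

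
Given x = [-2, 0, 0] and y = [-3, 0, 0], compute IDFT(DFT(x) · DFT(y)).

(x ⊛ y)[n] = Σ(m=0 to 2) x[m] · y[(n-m) mod 3]

Computing each output sample:
(x ⊛ y)[0] = 6
(x ⊛ y)[1] = 0
(x ⊛ y)[2] = 0

x ⊛ y = [6, 0, 0]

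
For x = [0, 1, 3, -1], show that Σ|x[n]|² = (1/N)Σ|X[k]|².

Time domain:
Σ|x[n]|² = |0|² + |1|² + |3|² + |-1|² = 11.0000

Frequency domain:
(1/4)Σ|X[k]|² = (1/4)(|3|² + |-3-2i|² + |3|² + |-3+2i|²) = (1/4)·44.0000 = 11.0000

Both sides agree, confirming Parseval's theorem.

Σ|x[n]|² = (1/N)Σ|X[k]|² = 11.0000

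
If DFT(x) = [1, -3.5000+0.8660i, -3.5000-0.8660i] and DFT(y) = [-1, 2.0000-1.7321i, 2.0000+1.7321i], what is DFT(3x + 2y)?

By linearity: DFT(3x + 2y) = 3·DFT(x) + 2·DFT(y)
= 3·[1, -3.5000+0.8660i, -3.5000-0.8660i] + 2·[-1, 2.0000-1.7321i, 2.0000+1.7321i]

Computing element-wise:
Z[0] = 3·(1) + 2·(-1) = 1
Z[1] = 3·(-3.5000+0.8660i) + 2·(2.0000-1.7321i) = -6.5000-0.8662i
Z[2] = 3·(-3.5000-0.8660i) + 2·(2.0000+1.7321i) = -6.5000+0.8662i

DFT(3x + 2y) = 3·X + 2·Y = [1, -6.5000-0.8662i, -6.5000+0.8662i]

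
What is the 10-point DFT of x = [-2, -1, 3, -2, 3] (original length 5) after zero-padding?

Original 5-point DFT: [1, -2.1910+0.8653i, -3.3090+7.1064i, -3.3090-7.1064i, -2.1910-0.8653i]
Zero-padded 10-point DFT provides frequency interpolation.

DFT_10([x, 0, ...]) = [1, -3.6910-2.1266i, -2.1910+0.8653i, -4.8090-1.3143i, -3.3090+7.1064i, 7, -3.3090-7.1064i, -4.8090+1.3143i, -2.1910-0.8653i, -3.6910+2.1266i]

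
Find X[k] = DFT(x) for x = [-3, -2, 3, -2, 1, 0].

X[k] = Σ(n=0 to 5) x[n] · ω_6^(nk)
where ω_6 = e^(-2πi/6)

Computing each X[k]:
X[0] = -3
X[1] = -4
X[2] = -6.0000+3.4641i
X[3] = 5
X[4] = -6.0000-3.4641i
X[5] = -4

X = [-3, -4, -6.0000+3.4641i, 5, -6.0000-3.4641i, -4]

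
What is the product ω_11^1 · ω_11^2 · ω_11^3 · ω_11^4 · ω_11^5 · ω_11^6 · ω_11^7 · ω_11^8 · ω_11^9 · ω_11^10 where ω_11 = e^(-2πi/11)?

The primitive 11th roots of unity are ω_11^k for k coprime to 11: k ∈ {1, 2, 3, 4, 5, 6, 7, 8, 9, 10}
Their product equals the constant term of the cyclotomic polynomial Φ_11(x) up to sign.
For n ≥ 3, the product of all primitive nth roots of unity is 1. (For n=1 it is 1; for n=2 it is -1.)

1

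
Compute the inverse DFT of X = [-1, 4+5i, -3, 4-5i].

x[n] = (1/4) Σ(k=0 to 3) X[k] · e^(2πikn/4)

Computing each x[n]:
x[0] = 1
x[1] = -2
x[2] = -3
x[3] = 3

x = [1, -2, -3, 3]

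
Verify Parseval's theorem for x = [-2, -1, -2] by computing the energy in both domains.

Time domain:
Σ|x[n]|² = |-2|² + |-1|² + |-2|² = 9.0000

Frequency domain:
(1/3)Σ|X[k]|² = (1/3)(|-5|² + |-0.5000-0.8660i|² + |-0.5000+0.8660i|²) = (1/3)·27.0000 = 9.0000

Both sides agree, confirming Parseval's theorem.

Σ|x[n]|² = (1/N)Σ|X[k]|² = 9.0000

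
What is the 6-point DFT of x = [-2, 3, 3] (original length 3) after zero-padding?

Original 3-point DFT: [4, -5, -5]
Zero-padded 6-point DFT provides frequency interpolation.

DFT_6([x, 0, ...]) = [4, -2.0000-5.1962i, -5, -2, -5, -2.0000+5.1962i]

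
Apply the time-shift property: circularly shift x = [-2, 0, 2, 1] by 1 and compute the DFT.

Time shift by 1: X_shifted[k] = ω_4^(1k) · X[k]
Shifted x = [1, -2, 0, 2]

DFT(x[n-1]) = [1, 1+4i, 1, 1-4i]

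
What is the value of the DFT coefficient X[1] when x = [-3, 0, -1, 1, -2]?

X[1] = Σ(n=0 to 4) x[n] · ω_5^(1n) where ω_5 = e^(-2πi/5)
= (-3)·ω_5^0 + (0)·ω_5^1 + (-1)·ω_5^2 + (1)·ω_5^3 + (-2)·ω_5^4

X[1] = -3.6180-0.7265i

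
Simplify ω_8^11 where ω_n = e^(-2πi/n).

Since ω_8^8 = 1, powers reduce modulo 8.
11 mod 8 = 3
So ω_8^11 = ω_8^3 = e^(-2πi·3/8)

ω_8^11 = ω_8^3 = -0.7071-0.7071i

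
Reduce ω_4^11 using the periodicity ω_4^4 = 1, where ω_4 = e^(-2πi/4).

Since ω_4^4 = 1, powers reduce modulo 4.
11 mod 4 = 3
So ω_4^11 = ω_4^3 = e^(-2πi·3/4)

ω_4^11 = ω_4^3 = 1i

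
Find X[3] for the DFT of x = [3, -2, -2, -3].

X[3] = Σ(n=0 to 3) x[n] · ω_4^(3n) where ω_4 = e^(-2πi/4)
= (3)·ω_4^0 + (-2)·ω_4^3 + (-2)·ω_4^6 + (-3)·ω_4^9

X[3] = 5+1i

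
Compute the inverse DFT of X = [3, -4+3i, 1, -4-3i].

x[n] = (1/4) Σ(k=0 to 3) X[k] · e^(2πikn/4)

Computing each x[n]:
x[0] = -1
x[1] = -1
x[2] = 3
x[3] = 2

x = [-1, -1, 3, 2]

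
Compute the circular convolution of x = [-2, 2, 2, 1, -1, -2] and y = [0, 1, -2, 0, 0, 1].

(x ⊛ y)[n] = Σ(m=0 to 5) x[m] · y[(n-m) mod 6]

Computing each output sample:
(x ⊛ y)[0] = 2
(x ⊛ y)[1] = 4
(x ⊛ y)[2] = 7
(x ⊛ y)[3] = -3
(x ⊛ y)[4] = -5
(x ⊛ y)[5] = -5

x ⊛ y = [2, 4, 7, -3, -5, -5]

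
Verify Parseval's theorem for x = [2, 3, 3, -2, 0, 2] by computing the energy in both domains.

Time domain:
Σ|x[n]|² = |2|² + |3|² + |3|² + |-2|² + |0|² + |2|² = 30.0000

Frequency domain:
(1/6)Σ|X[k]|² = (1/6)(|8|² + |5.0000-3.4641i|² + |-4.0000+1.7321i|² + |2|² + |-4.0000-1.7321i|² + |5.0000+3.4641i|²) = (1/6)·180.0000 = 30.0000

Both sides agree, confirming Parseval's theorem.

Σ|x[n]|² = (1/N)Σ|X[k]|² = 30.0000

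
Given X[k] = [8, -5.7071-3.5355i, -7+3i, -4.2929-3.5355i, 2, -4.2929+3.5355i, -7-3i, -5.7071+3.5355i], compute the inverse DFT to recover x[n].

x[n] = (1/8) Σ(k=0 to 7) X[k] · e^(2πikn/8)

Computing each x[n]:
x[0] = -3
x[1] = 1
x[2] = 3
x[3] = 3
x[4] = 2
x[5] = -1
x[6] = 3
x[7] = 0

x = [-3, 1, 3, 3, 2, -1, 3, 0]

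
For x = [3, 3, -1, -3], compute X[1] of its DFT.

X[1] = Σ(n=0 to 3) x[n] · ω_4^(1n) where ω_4 = e^(-2πi/4)
= (3)·ω_4^0 + (3)·ω_4^1 + (-1)·ω_4^2 + (-3)·ω_4^3

X[1] = 4-6i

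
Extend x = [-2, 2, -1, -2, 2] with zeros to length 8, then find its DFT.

Original 5-point DFT: [-1, 1.6631-0.5878i, -6.1631+0.9511i, -6.1631-0.9511i, 1.6631+0.5878i]
Zero-padded 8-point DFT provides frequency interpolation.

DFT_8([x, 0, ...]) = [-1, -1.1716+1.0000i, 1-4i, -6.8284-1.0000i, -1, -6.8284+1.0000i, 1+4i, -1.1716-1.0000i]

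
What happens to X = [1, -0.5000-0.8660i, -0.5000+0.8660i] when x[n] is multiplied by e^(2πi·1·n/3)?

Modulation property: DFT(ω_3^(-1n)·x[n]) = X[(k-1) mod 3], so circularly shift X by 1 positions.

X[k-1] = [-0.5000+0.8660i, 1, -0.5000-0.8660i]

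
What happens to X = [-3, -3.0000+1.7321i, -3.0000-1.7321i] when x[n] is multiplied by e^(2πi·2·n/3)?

Modulation property: DFT(ω_3^(-2n)·x[n]) = X[(k-2) mod 3], so circularly shift X by 2 positions.

X[k-2] = [-3.0000+1.7321i, -3.0000-1.7321i, -3]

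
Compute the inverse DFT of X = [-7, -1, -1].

x[n] = (1/3) Σ(k=0 to 2) X[k] · e^(2πikn/3)

Computing each x[n]:
x[0] = -3
x[1] = -2
x[2] = -2

x = [-3, -2, -2]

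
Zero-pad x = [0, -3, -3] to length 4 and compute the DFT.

Original 3-point DFT: [-6, 3, 3]
Zero-padded 4-point DFT provides frequency interpolation.

DFT_4([x, 0, ...]) = [-6, 3+3i, 0, 3-3i]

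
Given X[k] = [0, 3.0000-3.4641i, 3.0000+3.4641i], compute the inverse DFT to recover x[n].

x[n] = (1/3) Σ(k=0 to 2) X[k] · e^(2πikn/3)

Computing each x[n]:
x[0] = 2
x[1] = 1
x[2] = -3

x = [2, 1, -3]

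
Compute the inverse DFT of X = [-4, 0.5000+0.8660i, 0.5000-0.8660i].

x[n] = (1/3) Σ(k=0 to 2) X[k] · e^(2πikn/3)

Computing each x[n]:
x[0] = -1
x[1] = -2
x[2] = -1

x = [-1, -2, -1]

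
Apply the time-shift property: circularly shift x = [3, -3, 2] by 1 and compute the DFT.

Time shift by 1: X_shifted[k] = ω_3^(1k) · X[k]
Shifted x = [2, 3, -3]

DFT(x[n-1]) = [2, 2.0000-5.1962i, 2.0000+5.1962i]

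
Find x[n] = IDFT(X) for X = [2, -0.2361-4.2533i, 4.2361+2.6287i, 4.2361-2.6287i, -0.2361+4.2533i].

x[n] = (1/5) Σ(k=0 to 4) X[k] · e^(2πikn/5)

Computing each x[n]:
x[0] = 2
x[1] = 0
x[2] = 3
x[3] = -1
x[4] = -2

x = [2, 0, 3, -1, -2]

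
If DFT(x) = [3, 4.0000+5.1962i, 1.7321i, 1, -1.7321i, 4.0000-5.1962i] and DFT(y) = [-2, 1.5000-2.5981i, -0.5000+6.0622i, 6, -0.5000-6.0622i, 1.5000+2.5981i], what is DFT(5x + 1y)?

By linearity: DFT(5x + 1y) = 5·DFT(x) + 1·DFT(y)
= 5·[3, 4.0000+5.1962i, 1.7321i, 1, -1.7321i, 4.0000-5.1962i] + 1·[-2, 1.5000-2.5981i, -0.5000+6.0622i, 6, -0.5000-6.0622i, 1.5000+2.5981i]

Computing element-wise:
Z[0] = 5·(3) + 1·(-2) = 13
Z[1] = 5·(4.0000+5.1962i) + 1·(1.5000-2.5981i) = 21.5000+23.3829i
Z[2] = 5·(1.7321i) + 1·(-0.5000+6.0622i) = -0.5000+14.7227i
Z[3] = 5·(1) + 1·(6) = 11
Z[4] = 5·(-1.7321i) + 1·(-0.5000-6.0622i) = -0.5000-14.7227i
Z[5] = 5·(4.0000-5.1962i) + 1·(1.5000+2.5981i) = 21.5000-23.3829i

DFT(5x + 1y) = 5·X + 1·Y = [13, 21.5000+23.3829i, -0.5000+14.7227i, 11, -0.5000-14.7227i, 21.5000-23.3829i]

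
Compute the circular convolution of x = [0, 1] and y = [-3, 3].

(x ⊛ y)[n] = Σ(m=0 to 1) x[m] · y[(n-m) mod 2]

Computing each output sample:
(x ⊛ y)[0] = 3
(x ⊛ y)[1] = -3

x ⊛ y = [3, -3]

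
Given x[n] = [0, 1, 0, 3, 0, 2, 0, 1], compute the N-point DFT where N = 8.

X[k] = Σ(n=0 to 7) x[n] · ω_8^(nk)
where ω_8 = e^(-2πi/8)

Computing each X[k]:
X[0] = 7
X[1] = -2.1213-0.7071i
X[2] = 1i
X[3] = 2.1213-0.7071i
X[4] = -7
X[5] = 2.1213+0.7071i
X[6] = -1i
X[7] = -2.1213+0.7071i

X = [7, -2.1213-0.7071i, 1i, 2.1213-0.7071i, -7, 2.1213+0.7071i, -1i, -2.1213+0.7071i]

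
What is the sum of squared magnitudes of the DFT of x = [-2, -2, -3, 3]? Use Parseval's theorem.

Parseval: Σ|x[n]|² = (1/N)Σ|X[k]|², so Σ|X[k]|² = N·Σ|x[n]|² = 4·26.0000

Σ|X[k]|² = N·Σ|x[n]|² = 4·26.0000 = 104.0000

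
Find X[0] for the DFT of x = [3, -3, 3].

X[0] = Σ(n=0 to 2) x[n] · ω_3^0 = Σ x[n]
= (3) + (-3) + (3)

X[0] = 3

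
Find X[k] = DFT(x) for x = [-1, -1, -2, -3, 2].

X[k] = Σ(n=0 to 4) x[n] · ω_5^(nk)
where ω_5 = e^(-2πi/5)

Computing each X[k]:
X[0] = -5
X[1] = 3.3541+2.2654i
X[2] = -3.3541+2.7144i
X[3] = -3.3541-2.7144i
X[4] = 3.3541-2.2654i

X = [-5, 3.3541+2.2654i, -3.3541+2.7144i, -3.3541-2.7144i, 3.3541-2.2654i]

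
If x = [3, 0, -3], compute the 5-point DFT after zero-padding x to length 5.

Original 3-point DFT: [0, 4.5000-2.5981i, 4.5000+2.5981i]
Zero-padded 5-point DFT provides frequency interpolation.

DFT_5([x, 0, ...]) = [0, 5.4271+1.7634i, 2.0729-2.8532i, 2.0729+2.8532i, 5.4271-1.7634i]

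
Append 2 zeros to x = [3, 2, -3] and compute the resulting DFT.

Original 3-point DFT: [2, 3.5000-4.3301i, 3.5000+4.3301i]
Zero-padded 5-point DFT provides frequency interpolation.

DFT_5([x, 0, ...]) = [2, 6.0451-0.1388i, 0.4549-4.0287i, 0.4549+4.0287i, 6.0451+0.1388i]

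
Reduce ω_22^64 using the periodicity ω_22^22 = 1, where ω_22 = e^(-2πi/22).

Since ω_22^22 = 1, powers reduce modulo 22.
64 mod 22 = 20
So ω_22^64 = ω_22^20 = e^(-2πi·20/22)

ω_22^64 = ω_22^20 = 0.8413+0.5406i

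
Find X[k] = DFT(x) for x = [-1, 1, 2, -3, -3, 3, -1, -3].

X[k] = Σ(n=0 to 7) x[n] · ω_8^(nk)
where ω_8 = e^(-2πi/8)

Computing each X[k]:
X[0] = -5
X[1] = 0.5858-1.5858i
X[2] = -5-10i
X[3] = 3.4142+4.4142i
X[4] = -1
X[5] = 3.4142-4.4142i
X[6] = -5+10i
X[7] = 0.5858+1.5858i

X = [-5, 0.5858-1.5858i, -5-10i, 3.4142+4.4142i, -1, 3.4142-4.4142i, -5+10i, 0.5858+1.5858i]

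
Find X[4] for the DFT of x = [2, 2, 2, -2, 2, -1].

X[4] = Σ(n=0 to 5) x[n] · ω_6^(4n) where ω_6 = e^(-2πi/6)
= (2)·ω_6^0 + (2)·ω_6^4 + (2)·ω_6^8 + (-2)·ω_6^12 + (2)·ω_6^16 + (-1)·ω_6^20

X[4] = -2.5000+2.5981i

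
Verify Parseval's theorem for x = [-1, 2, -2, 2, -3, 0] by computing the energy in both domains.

Time domain:
Σ|x[n]|² = |-1|² + |2|² + |-2|² + |2|² + |-3|² + |0|² = 22.0000

Frequency domain:
(1/6)Σ|X[k]|² = (1/6)(|-2|² + |0.5000-2.5981i|² + |2.5000-0.8660i|² + |-10|² + |2.5000+0.8660i|² + |0.5000+2.5981i|²) = (1/6)·132.0000 = 22.0000

Both sides agree, confirming Parseval's theorem.

Σ|x[n]|² = (1/N)Σ|X[k]|² = 22.0000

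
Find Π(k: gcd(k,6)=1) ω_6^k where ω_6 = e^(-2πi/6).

The primitive 6th roots of unity are ω_6^k for k coprime to 6: k ∈ {1, 5}
Their product equals the constant term of the cyclotomic polynomial Φ_6(x) up to sign.
For n ≥ 3, the product of all primitive nth roots of unity is 1. (For n=1 it is 1; for n=2 it is -1.)

1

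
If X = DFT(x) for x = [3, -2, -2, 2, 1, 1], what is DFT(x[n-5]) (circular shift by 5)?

Time shift by 5: X_shifted[k] = ω_6^(5k) · X[k]
Shifted x = [-2, -2, 2, 1, 1, 3]

DFT(x[n-5]) = [3, -4.0000+3.4641i, -3.0000+5.1962i, -1, -3.0000-5.1962i, -4.0000-3.4641i]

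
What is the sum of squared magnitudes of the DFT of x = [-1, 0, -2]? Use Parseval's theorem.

Parseval: Σ|x[n]|² = (1/N)Σ|X[k]|², so Σ|X[k]|² = N·Σ|x[n]|² = 3·5.0000

Σ|X[k]|² = N·Σ|x[n]|² = 3·5.0000 = 15.0000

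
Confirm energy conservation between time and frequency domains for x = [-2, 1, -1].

Time domain:
Σ|x[n]|² = |-2|² + |1|² + |-1|² = 6.0000

Frequency domain:
(1/3)Σ|X[k]|² = (1/3)(|-2|² + |-2.0000-1.7321i|² + |-2.0000+1.7321i|²) = (1/3)·18.0000 = 6.0000

Both sides agree, confirming Parseval's theorem.

Σ|x[n]|² = (1/N)Σ|X[k]|² = 6.0000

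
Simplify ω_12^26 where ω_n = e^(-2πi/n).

Since ω_12^12 = 1, powers reduce modulo 12.
26 mod 12 = 2
So ω_12^26 = ω_12^2 = e^(-2πi·2/12)

ω_12^26 = ω_12^2 = 0.5000-0.8660i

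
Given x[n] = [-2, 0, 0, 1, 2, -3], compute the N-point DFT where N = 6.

X[k] = Σ(n=0 to 5) x[n] · ω_6^(nk)
where ω_6 = e^(-2πi/6)

Computing each X[k]:
X[0] = -2
X[1] = -5.5000-0.8660i
X[2] = -0.5000-4.3301i
X[3] = 2
X[4] = -0.5000+4.3301i
X[5] = -5.5000+0.8660i

X = [-2, -5.5000-0.8660i, -0.5000-4.3301i, 2, -0.5000+4.3301i, -5.5000+0.8660i]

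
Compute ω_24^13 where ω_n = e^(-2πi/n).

ω_24^13 = e^(-2πi·13/24)
= cos(-2π·13/24) + i·sin(-2π·13/24)
= cos(-26π/24) + i·sin(-26π/24)

ω_24^13 = cos(-26π/24) + i·sin(-26π/24) = -0.9659+0.2588i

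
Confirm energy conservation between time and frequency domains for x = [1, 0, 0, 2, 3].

Time domain:
Σ|x[n]|² = |1|² + |0|² + |0|² + |2|² + |3|² = 14.0000

Frequency domain:
(1/5)Σ|X[k]|² = (1/5)(|6|² + |0.3090+4.0287i|² + |-0.8090-0.1388i|² + |-0.8090+0.1388i|² + |0.3090-4.0287i|²) = (1/5)·70.0000 = 14.0000

Both sides agree, confirming Parseval's theorem.

Σ|x[n]|² = (1/N)Σ|X[k]|² = 14.0000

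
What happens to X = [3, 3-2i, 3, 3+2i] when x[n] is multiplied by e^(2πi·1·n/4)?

Modulation property: DFT(ω_4^(-1n)·x[n]) = X[(k-1) mod 4], so circularly shift X by 1 positions.

X[k-1] = [3+2i, 3, 3-2i, 3]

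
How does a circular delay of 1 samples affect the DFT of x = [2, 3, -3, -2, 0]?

Time shift by 1: X_shifted[k] = ω_5^(1k) · X[k]
Shifted x = [0, 2, 3, -3, -2]

DFT(x[n-1]) = [0, -7.3309i, 3.3552i, -3.3552i, 7.3309i]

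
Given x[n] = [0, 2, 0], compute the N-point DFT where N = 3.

X[k] = Σ(n=0 to 2) x[n] · ω_3^(nk)
where ω_3 = e^(-2πi/3)

Computing each X[k]:
X[0] = 2
X[1] = -1.0000-1.7321i
X[2] = -1.0000+1.7321i

X = [2, -1.0000-1.7321i, -1.0000+1.7321i]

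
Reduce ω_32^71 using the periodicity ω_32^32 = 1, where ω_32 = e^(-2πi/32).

Since ω_32^32 = 1, powers reduce modulo 32.
71 mod 32 = 7
So ω_32^71 = ω_32^7 = e^(-2πi·7/32)

ω_32^71 = ω_32^7 = 0.1951-0.9808i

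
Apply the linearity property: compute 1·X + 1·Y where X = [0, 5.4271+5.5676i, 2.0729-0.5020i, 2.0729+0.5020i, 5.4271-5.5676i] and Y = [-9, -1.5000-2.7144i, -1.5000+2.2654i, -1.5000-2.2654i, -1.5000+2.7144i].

By linearity: DFT(1x + 1y) = 1·DFT(x) + 1·DFT(y)
= 1·[0, 5.4271+5.5676i, 2.0729-0.5020i, 2.0729+0.5020i, 5.4271-5.5676i] + 1·[-9, -1.5000-2.7144i, -1.5000+2.2654i, -1.5000-2.2654i, -1.5000+2.7144i]

Computing element-wise:
Z[0] = 1·(0) + 1·(-9) = -9
Z[1] = 1·(5.4271+5.5676i) + 1·(-1.5000-2.7144i) = 3.9271+2.8532i
Z[2] = 1·(2.0729-0.5020i) + 1·(-1.5000+2.2654i) = 0.5729+1.7634i
Z[3] = 1·(2.0729+0.5020i) + 1·(-1.5000-2.2654i) = 0.5729-1.7634i
Z[4] = 1·(5.4271-5.5676i) + 1·(-1.5000+2.7144i) = 3.9271-2.8532i

DFT(1x + 1y) = 1·X + 1·Y = [-9, 3.9271+2.8532i, 0.5729+1.7634i, 0.5729-1.7634i, 3.9271-2.8532i]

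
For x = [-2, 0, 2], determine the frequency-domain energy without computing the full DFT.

Parseval: Σ|x[n]|² = (1/N)Σ|X[k]|², so Σ|X[k]|² = N·Σ|x[n]|² = 3·8.0000

Σ|X[k]|² = N·Σ|x[n]|² = 3·8.0000 = 24.0000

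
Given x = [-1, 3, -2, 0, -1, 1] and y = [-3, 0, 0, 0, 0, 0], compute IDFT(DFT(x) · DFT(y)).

(x ⊛ y)[n] = Σ(m=0 to 5) x[m] · y[(n-m) mod 6]

Computing each output sample:
(x ⊛ y)[0] = 3
(x ⊛ y)[1] = -9
(x ⊛ y)[2] = 6
(x ⊛ y)[3] = 0
(x ⊛ y)[4] = 3
(x ⊛ y)[5] = -3

x ⊛ y = [3, -9, 6, 0, 3, -3]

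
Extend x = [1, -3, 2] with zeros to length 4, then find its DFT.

Original 3-point DFT: [0, 1.5000+4.3301i, 1.5000-4.3301i]
Zero-padded 4-point DFT provides frequency interpolation.

DFT_4([x, 0, ...]) = [0, -1+3i, 6, -1-3i]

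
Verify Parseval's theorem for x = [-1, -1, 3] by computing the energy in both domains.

Time domain:
Σ|x[n]|² = |-1|² + |-1|² + |3|² = 11.0000

Frequency domain:
(1/3)Σ|X[k]|² = (1/3)(|1|² + |-2.0000+3.4641i|² + |-2.0000-3.4641i|²) = (1/3)·33.0000 = 11.0000

Both sides agree, confirming Parseval's theorem.

Σ|x[n]|² = (1/N)Σ|X[k]|² = 11.0000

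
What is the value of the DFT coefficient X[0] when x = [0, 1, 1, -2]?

X[0] = Σ(n=0 to 3) x[n] · ω_4^0 = Σ x[n]
= (0) + (1) + (1) + (-2)

X[0] = 0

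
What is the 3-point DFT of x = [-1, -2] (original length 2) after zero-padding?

Original 2-point DFT: [-3, 1]
Zero-padded 3-point DFT provides frequency interpolation.

DFT_3([x, 0, ...]) = [-3, 1.7321i, -1.7321i]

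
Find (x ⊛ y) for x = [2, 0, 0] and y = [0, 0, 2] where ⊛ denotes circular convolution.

(x ⊛ y)[n] = Σ(m=0 to 2) x[m] · y[(n-m) mod 3]

Computing each output sample:
(x ⊛ y)[0] = 0
(x ⊛ y)[1] = 0
(x ⊛ y)[2] = 4

x ⊛ y = [0, 0, 4]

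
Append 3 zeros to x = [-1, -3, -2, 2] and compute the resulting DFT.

Original 4-point DFT: [-4, 1+5i, -2, 1-5i]
Zero-padded 7-point DFT provides frequency interpolation.

DFT_7([x, 0, ...]) = [-4, -4.2274+3.4276i, 2.7165+3.6207i, 0.0109-2.2119i, 0.0109+2.2119i, 2.7165-3.6207i, -4.2274-3.4276i]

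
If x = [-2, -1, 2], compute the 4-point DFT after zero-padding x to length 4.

Original 3-point DFT: [-1, -2.5000+2.5981i, -2.5000-2.5981i]
Zero-padded 4-point DFT provides frequency interpolation.

DFT_4([x, 0, ...]) = [-1, -4+1i, 1, -4-1i]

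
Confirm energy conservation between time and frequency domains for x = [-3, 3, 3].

Time domain:
Σ|x[n]|² = |-3|² + |3|² + |3|² = 27.0000

Frequency domain:
(1/3)Σ|X[k]|² = (1/3)(|3|² + |-6|² + |-6|²) = (1/3)·81.0000 = 27.0000

Both sides agree, confirming Parseval's theorem.

Σ|x[n]|² = (1/N)Σ|X[k]|² = 27.0000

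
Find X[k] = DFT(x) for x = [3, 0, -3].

X[k] = Σ(n=0 to 2) x[n] · ω_3^(nk)
where ω_3 = e^(-2πi/3)

Computing each X[k]:
X[0] = 0
X[1] = 4.5000-2.5981i
X[2] = 4.5000+2.5981i

X = [0, 4.5000-2.5981i, 4.5000+2.5981i]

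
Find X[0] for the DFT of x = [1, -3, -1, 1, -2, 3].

X[0] = Σ(n=0 to 5) x[n] · ω_6^0 = Σ x[n]
= (1) + (-3) + (-1) + (1) + (-2) + (3)

X[0] = -1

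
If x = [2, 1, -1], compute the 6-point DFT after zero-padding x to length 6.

Original 3-point DFT: [2, 2.0000-1.7321i, 2.0000+1.7321i]
Zero-padded 6-point DFT provides frequency interpolation.

DFT_6([x, 0, ...]) = [2, 3, 2.0000-1.7321i, 0, 2.0000+1.7321i, 3]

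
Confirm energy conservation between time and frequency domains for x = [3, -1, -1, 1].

Time domain:
Σ|x[n]|² = |3|² + |-1|² + |-1|² + |1|² = 12.0000

Frequency domain:
(1/4)Σ|X[k]|² = (1/4)(|2|² + |4+2i|² + |2|² + |4-2i|²) = (1/4)·48.0000 = 12.0000

Both sides agree, confirming Parseval's theorem.

Σ|x[n]|² = (1/N)Σ|X[k]|² = 12.0000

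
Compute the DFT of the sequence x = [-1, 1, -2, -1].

X[k] = Σ(n=0 to 3) x[n] · ω_4^(nk)
where ω_4 = e^(-2πi/4)

Computing each X[k]:
X[0] = -3
X[1] = 1-2i
X[2] = -3
X[3] = 1+2i

X = [-3, 1-2i, -3, 1+2i]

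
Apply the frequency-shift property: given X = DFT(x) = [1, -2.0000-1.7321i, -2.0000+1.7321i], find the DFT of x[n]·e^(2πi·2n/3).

Modulation property: DFT(ω_3^(-2n)·x[n]) = X[(k-2) mod 3], so circularly shift X by 2 positions.

X[k-2] = [-2.0000-1.7321i, -2.0000+1.7321i, 1]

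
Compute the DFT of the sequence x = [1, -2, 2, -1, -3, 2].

X[k] = Σ(n=0 to 5) x[n] · ω_6^(nk)
where ω_6 = e^(-2πi/6)

Computing each X[k]:
X[0] = -1
X[1] = 2.5000-0.8660i
X[2] = 0.5000+7.7942i
X[3] = 1
X[4] = 0.5000-7.7942i
X[5] = 2.5000+0.8660i

X = [-1, 2.5000-0.8660i, 0.5000+7.7942i, 1, 0.5000-7.7942i, 2.5000+0.8660i]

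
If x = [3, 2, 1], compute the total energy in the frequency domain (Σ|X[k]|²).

Parseval: Σ|x[n]|² = (1/N)Σ|X[k]|², so Σ|X[k]|² = N·Σ|x[n]|² = 3·14.0000

Σ|X[k]|² = N·Σ|x[n]|² = 3·14.0000 = 42.0000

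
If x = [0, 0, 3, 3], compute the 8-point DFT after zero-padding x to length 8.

Original 4-point DFT: [6, -3+3i, 0, -3-3i]
Zero-padded 8-point DFT provides frequency interpolation.

DFT_8([x, 0, ...]) = [6, -2.1213-5.1213i, -3+3i, 2.1213+0.8787i, 0, 2.1213-0.8787i, -3-3i, -2.1213+5.1213i]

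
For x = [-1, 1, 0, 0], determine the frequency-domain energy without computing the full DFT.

Parseval: Σ|x[n]|² = (1/N)Σ|X[k]|², so Σ|X[k]|² = N·Σ|x[n]|² = 4·2.0000

Σ|X[k]|² = N·Σ|x[n]|² = 4·2.0000 = 8.0000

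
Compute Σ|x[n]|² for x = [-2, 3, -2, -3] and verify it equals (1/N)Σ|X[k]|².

Time domain:
Σ|x[n]|² = |-2|² + |3|² + |-2|² + |-3|² = 26.0000

Frequency domain:
(1/4)Σ|X[k]|² = (1/4)(|-4|² + |-6i|² + |-4|² + |6i|²) = (1/4)·104.0000 = 26.0000

Both sides agree, confirming Parseval's theorem.

Σ|x[n]|² = (1/N)Σ|X[k]|² = 26.0000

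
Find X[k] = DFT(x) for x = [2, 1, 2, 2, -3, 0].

X[k] = Σ(n=0 to 5) x[n] · ω_6^(nk)
where ω_6 = e^(-2πi/6)

Computing each X[k]:
X[0] = 4
X[1] = 1.0000-5.1962i
X[2] = 4.0000+3.4641i
X[3] = -2
X[4] = 4.0000-3.4641i
X[5] = 1.0000+5.1962i

X = [4, 1.0000-5.1962i, 4.0000+3.4641i, -2, 4.0000-3.4641i, 1.0000+5.1962i]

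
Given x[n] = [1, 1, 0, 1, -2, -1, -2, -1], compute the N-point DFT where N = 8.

X[k] = Σ(n=0 to 7) x[n] · ω_8^(nk)
where ω_8 = e^(-2πi/8)

Computing each X[k]:
X[0] = -3
X[1] = 3.0000-4.8284i
X[2] = 1
X[3] = 3.0000-0.8284i
X[4] = -3
X[5] = 3.0000+0.8284i
X[6] = 1
X[7] = 3.0000+4.8284i

X = [-3, 3.0000-4.8284i, 1, 3.0000-0.8284i, -3, 3.0000+0.8284i, 1, 3.0000+4.8284i]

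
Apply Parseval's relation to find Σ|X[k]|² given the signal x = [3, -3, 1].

Parseval: Σ|x[n]|² = (1/N)Σ|X[k]|², so Σ|X[k]|² = N·Σ|x[n]|² = 3·19.0000

Σ|X[k]|² = N·Σ|x[n]|² = 3·19.0000 = 57.0000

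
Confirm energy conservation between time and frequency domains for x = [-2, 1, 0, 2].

Time domain:
Σ|x[n]|² = |-2|² + |1|² + |0|² + |2|² = 9.0000

Frequency domain:
(1/4)Σ|X[k]|² = (1/4)(|1|² + |-2+1i|² + |-5|² + |-2-1i|²) = (1/4)·36.0000 = 9.0000

Both sides agree, confirming Parseval's theorem.

Σ|x[n]|² = (1/N)Σ|X[k]|² = 9.0000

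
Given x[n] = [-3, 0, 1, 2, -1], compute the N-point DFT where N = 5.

X[k] = Σ(n=0 to 4) x[n] · ω_5^(nk)
where ω_5 = e^(-2πi/5)

Computing each X[k]:
X[0] = -1
X[1] = -5.7361-0.3633i
X[2] = -1.2639-1.5388i
X[3] = -1.2639+1.5388i
X[4] = -5.7361+0.3633i

X = [-1, -5.7361-0.3633i, -1.2639-1.5388i, -1.2639+1.5388i, -5.7361+0.3633i]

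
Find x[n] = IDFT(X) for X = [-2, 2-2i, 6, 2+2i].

x[n] = (1/4) Σ(k=0 to 3) X[k] · e^(2πikn/4)

Computing each x[n]:
x[0] = 2
x[1] = -1
x[2] = 0
x[3] = -3

x = [2, -1, 0, -3]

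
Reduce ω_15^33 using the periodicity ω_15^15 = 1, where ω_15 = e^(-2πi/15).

Since ω_15^15 = 1, powers reduce modulo 15.
33 mod 15 = 3
So ω_15^33 = ω_15^3 = e^(-2πi·3/15)

ω_15^33 = ω_15^3 = 0.3090-0.9511i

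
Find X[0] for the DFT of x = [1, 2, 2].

X[0] = Σ(n=0 to 2) x[n] · ω_3^0 = Σ x[n]
= (1) + (2) + (2)

X[0] = 5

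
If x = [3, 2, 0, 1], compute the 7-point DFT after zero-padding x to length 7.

Original 4-point DFT: [6, 3-1i, 0, 3+1i]
Zero-padded 7-point DFT provides frequency interpolation.

DFT_7([x, 0, ...]) = [6, 3.3460-1.9975i, 3.1784-1.1680i, 0.9755-1.8427i, 0.9755+1.8427i, 3.1784+1.1680i, 3.3460+1.9975i]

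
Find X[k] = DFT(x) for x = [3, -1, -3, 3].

X[k] = Σ(n=0 to 3) x[n] · ω_4^(nk)
where ω_4 = e^(-2πi/4)

Computing each X[k]:
X[0] = 2
X[1] = 6+4i
X[2] = -2
X[3] = 6-4i

X = [2, 6+4i, -2, 6-4i]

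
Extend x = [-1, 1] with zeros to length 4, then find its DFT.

Original 2-point DFT: [0, -2]
Zero-padded 4-point DFT provides frequency interpolation.

DFT_4([x, 0, ...]) = [0, -1-1i, -2, -1+1i]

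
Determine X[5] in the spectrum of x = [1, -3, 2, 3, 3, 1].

X[5] = Σ(n=0 to 5) x[n] · ω_6^(5n) where ω_6 = e^(-2πi/6)
= (1)·ω_6^0 + (-3)·ω_6^5 + (2)·ω_6^10 + (3)·ω_6^15 + (3)·ω_6^20 + (1)·ω_6^25

X[5] = -5.5000-4.3301i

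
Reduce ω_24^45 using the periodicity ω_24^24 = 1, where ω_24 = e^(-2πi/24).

Since ω_24^24 = 1, powers reduce modulo 24.
45 mod 24 = 21
So ω_24^45 = ω_24^21 = e^(-2πi·21/24)

ω_24^45 = ω_24^21 = 0.7071+0.7071i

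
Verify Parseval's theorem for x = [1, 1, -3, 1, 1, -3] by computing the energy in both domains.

Time domain:
Σ|x[n]|² = |1|² + |1|² + |-3|² + |1|² + |1|² + |-3|² = 22.0000

Frequency domain:
(1/6)Σ|X[k]|² = (1/6)(|-2|² + |0|² + |4.0000-6.9282i|² + |0|² + |4.0000+6.9282i|² + |0|²) = (1/6)·132.0000 = 22.0000

Both sides agree, confirming Parseval's theorem.

Σ|x[n]|² = (1/N)Σ|X[k]|² = 22.0000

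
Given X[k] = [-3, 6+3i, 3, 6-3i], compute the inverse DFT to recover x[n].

x[n] = (1/4) Σ(k=0 to 3) X[k] · e^(2πikn/4)

Computing each x[n]:
x[0] = 3
x[1] = -3
x[2] = -3
x[3] = 0

x = [3, -3, -3, 0]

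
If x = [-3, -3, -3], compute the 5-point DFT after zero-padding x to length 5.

Original 3-point DFT: [-9, 0, 0]
Zero-padded 5-point DFT provides frequency interpolation.

DFT_5([x, 0, ...]) = [-9, -1.5000+4.6165i, -1.5000-1.0898i, -1.5000+1.0898i, -1.5000-4.6165i]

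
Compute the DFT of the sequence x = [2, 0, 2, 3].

X[k] = Σ(n=0 to 3) x[n] · ω_4^(nk)
where ω_4 = e^(-2πi/4)

Computing each X[k]:
X[0] = 7
X[1] = 3i
X[2] = 1
X[3] = -3i

X = [7, 3i, 1, -3i]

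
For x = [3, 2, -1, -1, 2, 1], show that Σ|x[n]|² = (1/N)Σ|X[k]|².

Time domain:
Σ|x[n]|² = |3|² + |2|² + |-1|² + |-1|² + |2|² + |1|² = 20.0000

Frequency domain:
(1/6)Σ|X[k]|² = (1/6)(|6|² + |5.0000+1.7321i|² + |-3.4641i|² + |2|² + |3.4641i|² + |5.0000-1.7321i|²) = (1/6)·120.0000 = 20.0000

Both sides agree, confirming Parseval's theorem.

Σ|x[n]|² = (1/N)Σ|X[k]|² = 20.0000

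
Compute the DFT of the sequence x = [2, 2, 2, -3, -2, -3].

X[k] = Σ(n=0 to 5) x[n] · ω_6^(nk)
where ω_6 = e^(-2πi/6)

Computing each X[k]:
X[0] = -2
X[1] = 4.5000-7.7942i
X[2] = -0.5000-0.8660i
X[3] = 6
X[4] = -0.5000+0.8660i
X[5] = 4.5000+7.7942i

X = [-2, 4.5000-7.7942i, -0.5000-0.8660i, 6, -0.5000+0.8660i, 4.5000+7.7942i]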